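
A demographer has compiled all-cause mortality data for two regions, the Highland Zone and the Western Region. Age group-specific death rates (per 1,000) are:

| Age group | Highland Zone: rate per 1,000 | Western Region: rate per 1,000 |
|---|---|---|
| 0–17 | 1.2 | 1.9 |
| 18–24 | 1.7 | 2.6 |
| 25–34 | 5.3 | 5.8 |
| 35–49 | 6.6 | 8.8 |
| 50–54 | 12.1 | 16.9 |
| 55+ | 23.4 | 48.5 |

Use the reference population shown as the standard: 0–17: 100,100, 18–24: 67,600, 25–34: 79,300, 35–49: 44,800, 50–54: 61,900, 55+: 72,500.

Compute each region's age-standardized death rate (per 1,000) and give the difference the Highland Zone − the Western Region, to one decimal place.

-5.6

Standard total = 426,200; weights = 0.2349, 0.1586, 0.1861, 0.1051, 0.1452, 0.1701.
The Highland Zone: 0.2349×1.2 + 0.1586×1.7 + 0.1861×5.3 + 0.1051×6.6 + 0.1452×12.1 + 0.1701×23.4 = 7.9693 per 1,000.
The Western Region: 0.2349×1.9 + 0.1586×2.6 + 0.1861×5.8 + 0.1051×8.8 + 0.1452×16.9 + 0.1701×48.5 = 13.5676 per 1,000.
Difference = 7.9693 − 13.5676 = -5.5983.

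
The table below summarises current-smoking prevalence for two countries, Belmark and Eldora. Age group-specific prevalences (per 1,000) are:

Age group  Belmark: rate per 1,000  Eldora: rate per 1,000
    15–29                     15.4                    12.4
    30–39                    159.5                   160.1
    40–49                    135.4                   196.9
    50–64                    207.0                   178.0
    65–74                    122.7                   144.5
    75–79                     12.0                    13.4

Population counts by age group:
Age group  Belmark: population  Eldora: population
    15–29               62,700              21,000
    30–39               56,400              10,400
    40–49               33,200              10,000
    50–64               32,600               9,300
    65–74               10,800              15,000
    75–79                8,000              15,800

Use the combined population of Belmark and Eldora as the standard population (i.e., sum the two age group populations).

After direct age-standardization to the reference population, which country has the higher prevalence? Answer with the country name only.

Combined standard total = 285,200; weights = 0.2935, 0.2342, 0.1515, 0.1469, 0.0905, 0.0835.
Belmark: 0.2935×15.4 + 0.2342×159.5 + 0.1515×135.4 + 0.1469×207.0 + 0.0905×122.7 + 0.0835×12.0 = 104.8998 per 1,000.
Eldora: 0.2935×12.4 + 0.2342×160.1 + 0.1515×196.9 + 0.1469×178.0 + 0.0905×144.5 + 0.0835×13.4 = 111.3039 per 1,000.
The crude rates (111.08 vs 97.29) would put Belmark higher, but that reflects its age composition; once standardized to a common age structure, Eldora has the higher underlying rate.

Eldora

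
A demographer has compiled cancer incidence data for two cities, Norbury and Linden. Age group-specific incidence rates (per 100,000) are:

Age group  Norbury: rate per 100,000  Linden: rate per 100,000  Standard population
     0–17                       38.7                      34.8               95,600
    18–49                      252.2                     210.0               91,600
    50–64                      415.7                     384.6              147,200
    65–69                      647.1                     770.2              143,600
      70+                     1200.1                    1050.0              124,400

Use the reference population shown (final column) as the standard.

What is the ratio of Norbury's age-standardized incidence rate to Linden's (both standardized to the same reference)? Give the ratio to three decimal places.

1.031

Standard total = 602,400; weights = 0.1587, 0.1521, 0.2444, 0.2384, 0.2065.
Norbury: 0.1587×38.7 + 0.1521×252.2 + 0.2444×415.7 + 0.2384×647.1 + 0.2065×1200.1 = 548.1545 per 100,000.
Linden: 0.1587×34.8 + 0.1521×210.0 + 0.2444×384.6 + 0.2384×770.2 + 0.2065×1050.0 = 531.8671 per 100,000.
Ratio = 548.1545 ÷ 531.8671 = 1.03062.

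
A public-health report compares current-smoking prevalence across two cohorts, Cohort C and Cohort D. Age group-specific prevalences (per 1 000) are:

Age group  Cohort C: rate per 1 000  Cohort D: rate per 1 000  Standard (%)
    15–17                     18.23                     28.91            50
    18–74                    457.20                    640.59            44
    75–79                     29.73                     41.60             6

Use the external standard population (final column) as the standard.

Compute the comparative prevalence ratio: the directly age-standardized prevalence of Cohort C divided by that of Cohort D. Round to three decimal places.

0.710

Standard weights: 0.50, 0.44, 0.06.
Cohort C: 0.5000×18.23 + 0.4400×457.20 + 0.0600×29.73 = 212.0668 per 1 000.
Cohort D: 0.5000×28.91 + 0.4400×640.59 + 0.0600×41.60 = 298.8106 per 1 000.
Ratio = 212.0668 ÷ 298.8106 = 0.70970.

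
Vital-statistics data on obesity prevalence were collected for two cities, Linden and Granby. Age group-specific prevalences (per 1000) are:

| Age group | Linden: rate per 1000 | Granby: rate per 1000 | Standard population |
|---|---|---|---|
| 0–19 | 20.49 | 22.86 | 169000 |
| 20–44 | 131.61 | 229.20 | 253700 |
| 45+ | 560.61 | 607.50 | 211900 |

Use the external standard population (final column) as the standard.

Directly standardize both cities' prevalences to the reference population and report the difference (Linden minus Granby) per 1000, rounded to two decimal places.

-55.30

Standard total = 634600; weights = 0.2663, 0.3998, 0.3339.
Linden: 0.2663×20.49 + 0.3998×131.61 + 0.3339×560.61 = 245.2656 per 1000.
Granby: 0.2663×22.86 + 0.3998×229.20 + 0.3339×607.50 = 300.5683 per 1000.
Difference = 245.2656 − 300.5683 = -55.3027.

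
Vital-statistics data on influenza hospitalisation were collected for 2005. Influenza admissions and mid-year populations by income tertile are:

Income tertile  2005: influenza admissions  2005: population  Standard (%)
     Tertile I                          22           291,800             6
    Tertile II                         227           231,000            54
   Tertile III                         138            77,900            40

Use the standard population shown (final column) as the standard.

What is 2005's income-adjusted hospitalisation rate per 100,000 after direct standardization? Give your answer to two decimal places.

124.38

Income-specific rates per 100,000 for 2005: 7.54, 98.27, 177.15.
Standard weights: 0.06, 0.54, 0.40.
Standardized rate: 0.0600×7.54 + 0.5400×98.27 + 0.4000×177.15 = 124.3774 per 100,000.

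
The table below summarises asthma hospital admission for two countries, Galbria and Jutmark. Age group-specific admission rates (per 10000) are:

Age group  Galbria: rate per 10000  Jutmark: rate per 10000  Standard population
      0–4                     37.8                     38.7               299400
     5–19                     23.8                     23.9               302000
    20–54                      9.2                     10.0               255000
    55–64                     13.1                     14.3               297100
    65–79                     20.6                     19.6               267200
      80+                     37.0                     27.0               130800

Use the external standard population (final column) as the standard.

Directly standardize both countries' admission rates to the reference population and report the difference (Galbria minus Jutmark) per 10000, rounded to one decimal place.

0.5

Standard total = 1551500; weights = 0.1930, 0.1947, 0.1644, 0.1915, 0.1722, 0.0843.
Galbria: 0.1930×37.8 + 0.1947×23.8 + 0.1644×9.2 + 0.1915×13.1 + 0.1722×20.6 + 0.0843×37.0 = 22.6148 per 10000.
Jutmark: 0.1930×38.7 + 0.1947×23.9 + 0.1644×10.0 + 0.1915×14.3 + 0.1722×19.6 + 0.0843×27.0 = 22.1539 per 10000.
Difference = 22.6148 − 22.1539 = 0.4609.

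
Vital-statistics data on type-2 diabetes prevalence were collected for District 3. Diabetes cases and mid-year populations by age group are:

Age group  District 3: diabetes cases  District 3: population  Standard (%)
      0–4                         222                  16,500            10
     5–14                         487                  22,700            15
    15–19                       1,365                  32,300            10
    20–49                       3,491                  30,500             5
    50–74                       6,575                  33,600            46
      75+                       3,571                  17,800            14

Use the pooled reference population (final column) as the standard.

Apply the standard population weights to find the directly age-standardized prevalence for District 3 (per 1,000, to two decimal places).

Age-specific rates per 1,000 for District 3: 13.455, 21.454, 42.260, 114.459, 195.685, 200.618.
Standard weights: 0.10, 0.15, 0.10, 0.05, 0.46, 0.14.
Standardized rate: 0.1000×13.455 + 0.1500×21.454 + 0.1000×42.260 + 0.0500×114.459 + 0.4600×195.685 + 0.1400×200.618 = 132.6139 per 1,000.

132.61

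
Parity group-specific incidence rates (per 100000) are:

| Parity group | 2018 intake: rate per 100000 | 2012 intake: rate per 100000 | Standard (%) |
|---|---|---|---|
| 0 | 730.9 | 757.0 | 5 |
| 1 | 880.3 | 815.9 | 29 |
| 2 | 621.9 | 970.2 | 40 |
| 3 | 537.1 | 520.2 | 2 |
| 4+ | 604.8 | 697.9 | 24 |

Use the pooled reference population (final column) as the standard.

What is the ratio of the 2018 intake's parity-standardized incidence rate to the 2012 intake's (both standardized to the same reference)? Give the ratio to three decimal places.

0.829

Standard weights: 0.05, 0.29, 0.40, 0.02, 0.24.
The 2018 intake: 0.0500×730.9 + 0.2900×880.3 + 0.4000×621.9 + 0.0200×537.1 + 0.2400×604.8 = 696.4860 per 100000.
The 2012 intake: 0.0500×757.0 + 0.2900×815.9 + 0.4000×970.2 + 0.0200×520.2 + 0.2400×697.9 = 840.4410 per 100000.
Ratio = 696.4860 ÷ 840.4410 = 0.82871.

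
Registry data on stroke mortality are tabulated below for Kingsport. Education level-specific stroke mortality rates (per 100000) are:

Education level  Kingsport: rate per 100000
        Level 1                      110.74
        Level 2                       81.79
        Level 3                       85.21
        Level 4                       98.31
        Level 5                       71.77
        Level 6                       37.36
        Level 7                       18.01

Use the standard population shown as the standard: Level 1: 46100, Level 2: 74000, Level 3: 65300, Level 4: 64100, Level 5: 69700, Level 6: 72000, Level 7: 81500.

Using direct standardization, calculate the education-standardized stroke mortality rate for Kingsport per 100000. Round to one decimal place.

68.1

Standard total = 472700; weights = 0.0975, 0.1565, 0.1381, 0.1356, 0.1475, 0.1523, 0.1724.
Standardized rate: 0.0975×110.74 + 0.1565×81.79 + 0.1381×85.21 + 0.1356×98.31 + 0.1475×71.77 + 0.1523×37.36 + 0.1724×18.01 = 68.0845 per 100000.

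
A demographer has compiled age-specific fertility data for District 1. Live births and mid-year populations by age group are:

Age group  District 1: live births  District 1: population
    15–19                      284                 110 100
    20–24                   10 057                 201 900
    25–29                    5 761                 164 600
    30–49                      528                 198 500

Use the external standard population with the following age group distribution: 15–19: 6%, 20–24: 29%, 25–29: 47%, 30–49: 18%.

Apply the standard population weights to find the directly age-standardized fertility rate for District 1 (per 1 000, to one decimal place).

Age-specific rates per 1 000 for District 1: 2.579, 49.812, 35.000, 2.660.
Standard weights: 0.06, 0.29, 0.47, 0.18.
Standardized rate: 0.0600×2.579 + 0.2900×49.812 + 0.4700×35.000 + 0.1800×2.660 = 31.5290 per 1 000.

31.5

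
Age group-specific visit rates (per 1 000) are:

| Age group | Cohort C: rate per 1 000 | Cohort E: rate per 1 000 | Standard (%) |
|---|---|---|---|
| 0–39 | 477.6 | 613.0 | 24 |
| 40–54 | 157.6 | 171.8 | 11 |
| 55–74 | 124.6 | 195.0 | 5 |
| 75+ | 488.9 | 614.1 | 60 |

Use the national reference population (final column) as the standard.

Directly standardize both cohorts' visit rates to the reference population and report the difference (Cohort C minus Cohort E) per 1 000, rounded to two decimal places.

-112.70

Standard weights: 0.24, 0.11, 0.05, 0.60.
Cohort C: 0.2400×477.6 + 0.1100×157.6 + 0.0500×124.6 + 0.6000×488.9 = 431.5300 per 1 000.
Cohort E: 0.2400×613.0 + 0.1100×171.8 + 0.0500×195.0 + 0.6000×614.1 = 544.2280 per 1 000.
Difference = 431.5300 − 544.2280 = -112.6980.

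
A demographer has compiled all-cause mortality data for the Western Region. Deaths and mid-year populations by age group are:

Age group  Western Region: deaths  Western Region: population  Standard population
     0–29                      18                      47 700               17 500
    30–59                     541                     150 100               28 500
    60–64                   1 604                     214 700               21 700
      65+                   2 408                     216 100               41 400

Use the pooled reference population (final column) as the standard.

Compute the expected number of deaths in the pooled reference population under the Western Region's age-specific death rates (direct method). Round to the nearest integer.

733

Age-specific rates per 100 000 for the Western Region: 37.74, 360.43, 747.09, 1114.30.
Expected deaths = Σ (standard pop × age-specific rate ÷ 100 000)
= 17 500×37.74/100 000 + 28 500×360.43/100 000 + 21 700×747.09/100 000 + 41 400×1114.30/100 000
= 6.60 + 102.72 + 162.12 + 461.32 = 732.76.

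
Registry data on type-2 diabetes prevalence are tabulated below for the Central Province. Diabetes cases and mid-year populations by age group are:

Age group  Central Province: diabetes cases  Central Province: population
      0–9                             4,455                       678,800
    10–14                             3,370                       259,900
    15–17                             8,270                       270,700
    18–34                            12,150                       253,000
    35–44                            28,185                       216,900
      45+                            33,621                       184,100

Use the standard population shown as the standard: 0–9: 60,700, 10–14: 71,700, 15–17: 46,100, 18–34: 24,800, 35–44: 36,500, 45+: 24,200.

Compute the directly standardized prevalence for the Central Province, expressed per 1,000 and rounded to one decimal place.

Age-specific rates per 1,000 for the Central Province: 6.563, 12.967, 30.550, 48.024, 129.945, 182.624.
Standard total = 264,000; weights = 0.2299, 0.2716, 0.1746, 0.0939, 0.1383, 0.0917.
Standardized rate: 0.2299×6.563 + 0.2716×12.967 + 0.1746×30.550 + 0.0939×48.024 + 0.1383×129.945 + 0.0917×182.624 = 49.5830 per 1,000.

49.6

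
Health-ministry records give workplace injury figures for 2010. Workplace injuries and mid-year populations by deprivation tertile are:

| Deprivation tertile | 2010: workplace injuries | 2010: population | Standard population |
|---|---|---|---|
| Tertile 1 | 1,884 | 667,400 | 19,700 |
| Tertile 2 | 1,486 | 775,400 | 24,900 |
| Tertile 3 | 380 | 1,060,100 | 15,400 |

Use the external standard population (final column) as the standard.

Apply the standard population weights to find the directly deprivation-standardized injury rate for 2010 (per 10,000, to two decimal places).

Deprivation-specific rates per 10,000 for 2010: 28.23, 19.16, 3.58.
Standard total = 60,000; weights = 0.3283, 0.4150, 0.2567.
Standardized rate: 0.3283×28.23 + 0.4150×19.16 + 0.2567×3.58 = 18.1417 per 10,000.

18.14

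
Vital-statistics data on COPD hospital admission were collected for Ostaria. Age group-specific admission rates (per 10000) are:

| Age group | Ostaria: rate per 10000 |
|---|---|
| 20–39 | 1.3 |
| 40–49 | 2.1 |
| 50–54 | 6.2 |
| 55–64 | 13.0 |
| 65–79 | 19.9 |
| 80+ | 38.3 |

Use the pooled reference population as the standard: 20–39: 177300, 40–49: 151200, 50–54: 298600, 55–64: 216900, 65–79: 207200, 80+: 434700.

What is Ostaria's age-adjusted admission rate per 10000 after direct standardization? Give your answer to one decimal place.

17.5

Standard total = 1485900; weights = 0.1193, 0.1018, 0.2010, 0.1460, 0.1394, 0.2925.
Standardized rate: 0.1193×1.3 + 0.1018×2.1 + 0.2010×6.2 + 0.1460×13.0 + 0.1394×19.9 + 0.2925×38.3 = 17.4920 per 10000.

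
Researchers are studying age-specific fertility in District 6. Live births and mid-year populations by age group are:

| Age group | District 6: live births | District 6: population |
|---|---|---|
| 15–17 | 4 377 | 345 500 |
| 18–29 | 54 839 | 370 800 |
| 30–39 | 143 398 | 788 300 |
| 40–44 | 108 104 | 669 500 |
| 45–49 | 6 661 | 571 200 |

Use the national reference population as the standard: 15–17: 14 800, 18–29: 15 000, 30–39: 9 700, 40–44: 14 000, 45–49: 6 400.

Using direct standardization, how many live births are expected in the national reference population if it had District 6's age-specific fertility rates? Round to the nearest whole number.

6506

Age-specific rates per 1 000 for District 6: 12.669, 147.894, 181.908, 161.470, 11.661.
Expected live births = Σ (standard pop × age-specific rate ÷ 1 000)
= 14 800×12.669/1 000 + 15 000×147.894/1 000 + 9 700×181.908/1 000 + 14 000×161.470/1 000 + 6 400×11.661/1 000
= 187.50 + 2218.41 + 1764.51 + 2260.58 + 74.63 = 6505.62.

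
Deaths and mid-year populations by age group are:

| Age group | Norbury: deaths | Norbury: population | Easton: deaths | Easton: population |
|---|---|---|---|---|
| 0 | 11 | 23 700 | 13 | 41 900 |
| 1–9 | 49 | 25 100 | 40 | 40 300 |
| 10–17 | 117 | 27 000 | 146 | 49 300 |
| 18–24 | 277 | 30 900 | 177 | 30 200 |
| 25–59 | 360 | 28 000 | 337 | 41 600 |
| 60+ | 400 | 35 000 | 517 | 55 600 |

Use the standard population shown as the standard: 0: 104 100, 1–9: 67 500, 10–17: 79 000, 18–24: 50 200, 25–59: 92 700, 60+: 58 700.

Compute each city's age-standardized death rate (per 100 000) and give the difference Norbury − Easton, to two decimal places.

Age-specific rates per 100 000 for Norbury: 46.41, 195.22, 433.33, 896.44, 1285.71, 1142.86.
For Easton: 31.03, 99.26, 296.15, 586.09, 810.10, 929.86.
Standard total = 452 200; weights = 0.2302, 0.1493, 0.1747, 0.1110, 0.2050, 0.1298.
Norbury: 0.2302×46.41 + 0.1493×195.22 + 0.1747×433.33 + 0.1110×896.44 + 0.2050×1285.71 + 0.1298×1142.86 = 626.9681 per 100 000.
Easton: 0.2302×31.03 + 0.1493×99.26 + 0.1747×296.15 + 0.1110×586.09 + 0.2050×810.10 + 0.1298×929.86 = 425.5317 per 100 000.
Difference = 626.9681 − 425.5317 = 201.4364.

201.44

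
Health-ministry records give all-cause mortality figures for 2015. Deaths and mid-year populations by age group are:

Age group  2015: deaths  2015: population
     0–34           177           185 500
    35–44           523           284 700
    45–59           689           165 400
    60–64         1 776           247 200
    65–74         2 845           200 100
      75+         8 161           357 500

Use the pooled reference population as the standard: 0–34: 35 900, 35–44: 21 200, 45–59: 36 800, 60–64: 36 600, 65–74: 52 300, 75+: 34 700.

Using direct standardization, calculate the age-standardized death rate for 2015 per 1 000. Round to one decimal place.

9.3

Age-specific rates per 1 000 for 2015: 0.954, 1.837, 4.166, 7.184, 14.218, 22.828.
Standard total = 217 500; weights = 0.1651, 0.0975, 0.1692, 0.1683, 0.2405, 0.1595.
Standardized rate: 0.1651×0.954 + 0.0975×1.837 + 0.1692×4.166 + 0.1683×7.184 + 0.2405×14.218 + 0.1595×22.828 = 9.3111 per 1 000.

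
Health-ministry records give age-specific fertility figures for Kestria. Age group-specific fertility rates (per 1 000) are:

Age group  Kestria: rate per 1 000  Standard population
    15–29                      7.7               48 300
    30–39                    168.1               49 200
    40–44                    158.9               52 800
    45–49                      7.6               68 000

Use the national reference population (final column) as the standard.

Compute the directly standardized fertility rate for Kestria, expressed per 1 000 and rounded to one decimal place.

Standard total = 218 300; weights = 0.2213, 0.2254, 0.2419, 0.3115.
Standardized rate: 0.2213×7.7 + 0.2254×168.1 + 0.2419×158.9 + 0.3115×7.6 = 80.3901 per 1 000.

80.4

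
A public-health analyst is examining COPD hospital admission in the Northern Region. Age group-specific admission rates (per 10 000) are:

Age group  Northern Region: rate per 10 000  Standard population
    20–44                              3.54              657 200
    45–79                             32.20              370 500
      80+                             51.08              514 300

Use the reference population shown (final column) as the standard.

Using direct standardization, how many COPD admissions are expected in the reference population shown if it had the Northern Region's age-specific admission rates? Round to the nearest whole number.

Expected COPD admissions = Σ (standard pop × age-specific rate ÷ 10 000)
= 657 200×3.54/10 000 + 370 500×32.20/10 000 + 514 300×51.08/10 000
= 232.65 + 1193.01 + 2627.04 = 4052.70.

4053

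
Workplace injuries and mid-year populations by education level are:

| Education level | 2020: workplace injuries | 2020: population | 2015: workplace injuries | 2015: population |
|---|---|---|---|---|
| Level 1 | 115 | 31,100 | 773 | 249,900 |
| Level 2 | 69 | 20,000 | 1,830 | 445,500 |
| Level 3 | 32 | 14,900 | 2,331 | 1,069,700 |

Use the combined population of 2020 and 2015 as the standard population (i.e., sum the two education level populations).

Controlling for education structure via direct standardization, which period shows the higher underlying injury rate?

2015

Education-specific rates per 10,000 for 2020: 36.98, 34.50, 21.48.
For 2015: 30.93, 41.08, 21.79.
Combined standard total = 1,831,100; weights = 0.1535, 0.2542, 0.5923.
2020: 0.1535×36.98 + 0.2542×34.50 + 0.5923×21.48 = 27.1661 per 10,000.
2015: 0.1535×30.93 + 0.2542×41.08 + 0.5923×21.79 = 28.0969 per 10,000.
The crude rates (32.73 vs 27.95) would put 2020 higher, but that reflects its education composition; once standardized to a common education structure, 2015 has the higher underlying rate.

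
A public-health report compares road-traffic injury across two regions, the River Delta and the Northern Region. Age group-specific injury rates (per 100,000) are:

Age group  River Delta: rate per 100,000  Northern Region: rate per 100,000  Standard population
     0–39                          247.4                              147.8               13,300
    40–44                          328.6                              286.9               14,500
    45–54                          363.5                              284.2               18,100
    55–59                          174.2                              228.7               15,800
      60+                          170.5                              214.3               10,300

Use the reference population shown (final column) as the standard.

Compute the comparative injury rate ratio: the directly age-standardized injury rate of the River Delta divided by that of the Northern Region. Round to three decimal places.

1.120

Standard total = 72,000; weights = 0.1847, 0.2014, 0.2514, 0.2194, 0.1431.
The River Delta: 0.1847×247.4 + 0.2014×328.6 + 0.2514×363.5 + 0.2194×174.2 + 0.1431×170.5 = 265.8747 per 100,000.
The Northern Region: 0.1847×147.8 + 0.2014×286.9 + 0.2514×284.2 + 0.2194×228.7 + 0.1431×214.3 = 237.3689 per 100,000.
Ratio = 265.8747 ÷ 237.3689 = 1.12009.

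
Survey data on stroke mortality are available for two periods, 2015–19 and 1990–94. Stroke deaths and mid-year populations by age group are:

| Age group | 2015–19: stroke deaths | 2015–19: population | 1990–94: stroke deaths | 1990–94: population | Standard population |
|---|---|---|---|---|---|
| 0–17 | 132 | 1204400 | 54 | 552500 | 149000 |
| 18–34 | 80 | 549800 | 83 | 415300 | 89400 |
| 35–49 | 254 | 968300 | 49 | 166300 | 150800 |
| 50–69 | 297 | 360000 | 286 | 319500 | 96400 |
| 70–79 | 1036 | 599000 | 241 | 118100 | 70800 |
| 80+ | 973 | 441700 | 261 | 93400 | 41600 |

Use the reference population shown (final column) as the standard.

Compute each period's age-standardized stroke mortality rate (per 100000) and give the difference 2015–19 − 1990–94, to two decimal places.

Age-specific rates per 100000 for 2015–19: 10.96, 14.55, 26.23, 82.50, 172.95, 220.29.
For 1990–94: 9.77, 19.99, 29.46, 89.51, 204.06, 279.44.
Standard total = 598000; weights = 0.2492, 0.1495, 0.2522, 0.1612, 0.1184, 0.0696.
2015–19: 0.2492×10.96 + 0.1495×14.55 + 0.2522×26.23 + 0.1612×82.50 + 0.1184×172.95 + 0.0696×220.29 = 60.6215 per 100000.
1990–94: 0.2492×9.77 + 0.1495×19.99 + 0.2522×29.46 + 0.1612×89.51 + 0.1184×204.06 + 0.0696×279.44 = 70.8831 per 100000.
Difference = 60.6215 − 70.8831 = -10.2617.

-10.26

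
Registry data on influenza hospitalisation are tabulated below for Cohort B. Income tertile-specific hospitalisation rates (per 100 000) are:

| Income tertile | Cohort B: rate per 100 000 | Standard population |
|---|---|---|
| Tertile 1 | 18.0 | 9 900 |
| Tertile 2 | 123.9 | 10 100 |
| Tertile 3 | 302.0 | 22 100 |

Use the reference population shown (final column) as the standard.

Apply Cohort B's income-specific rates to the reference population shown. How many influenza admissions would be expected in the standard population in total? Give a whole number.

Expected influenza admissions = Σ (standard pop × income-specific rate ÷ 100 000)
= 9 900×18.0/100 000 + 10 100×123.9/100 000 + 22 100×302.0/100 000
= 1.78 + 12.51 + 66.74 = 81.04.

81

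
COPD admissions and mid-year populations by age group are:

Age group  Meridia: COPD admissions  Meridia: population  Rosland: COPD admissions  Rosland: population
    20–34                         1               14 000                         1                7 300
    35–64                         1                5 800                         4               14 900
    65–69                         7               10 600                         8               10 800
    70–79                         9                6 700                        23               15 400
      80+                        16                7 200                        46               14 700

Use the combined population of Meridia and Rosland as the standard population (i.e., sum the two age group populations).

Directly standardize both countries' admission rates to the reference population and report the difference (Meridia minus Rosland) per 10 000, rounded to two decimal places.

Age-specific rates per 10 000 for Meridia: 0.71, 1.72, 6.60, 13.43, 22.22.
For Rosland: 1.37, 2.68, 7.41, 14.94, 31.29.
Combined standard total = 107 400; weights = 0.1983, 0.1927, 0.1993, 0.2058, 0.2039.
Meridia: 0.1983×0.71 + 0.1927×1.72 + 0.1993×6.60 + 0.2058×13.43 + 0.2039×22.22 = 9.0853 per 10 000.
Rosland: 0.1983×1.37 + 0.1927×2.68 + 0.1993×7.41 + 0.2058×14.94 + 0.2039×31.29 = 11.7192 per 10 000.
Difference = 9.0853 − 11.7192 = -2.6339.

-2.63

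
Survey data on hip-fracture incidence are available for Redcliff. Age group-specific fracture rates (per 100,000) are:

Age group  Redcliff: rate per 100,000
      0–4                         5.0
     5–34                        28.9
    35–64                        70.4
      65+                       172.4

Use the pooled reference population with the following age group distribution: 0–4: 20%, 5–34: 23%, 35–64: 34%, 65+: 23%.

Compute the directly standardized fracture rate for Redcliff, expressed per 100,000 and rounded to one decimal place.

Standard weights: 0.20, 0.23, 0.34, 0.23.
Standardized rate: 0.2000×5.0 + 0.2300×28.9 + 0.3400×70.4 + 0.2300×172.4 = 71.2350 per 100,000.

71.2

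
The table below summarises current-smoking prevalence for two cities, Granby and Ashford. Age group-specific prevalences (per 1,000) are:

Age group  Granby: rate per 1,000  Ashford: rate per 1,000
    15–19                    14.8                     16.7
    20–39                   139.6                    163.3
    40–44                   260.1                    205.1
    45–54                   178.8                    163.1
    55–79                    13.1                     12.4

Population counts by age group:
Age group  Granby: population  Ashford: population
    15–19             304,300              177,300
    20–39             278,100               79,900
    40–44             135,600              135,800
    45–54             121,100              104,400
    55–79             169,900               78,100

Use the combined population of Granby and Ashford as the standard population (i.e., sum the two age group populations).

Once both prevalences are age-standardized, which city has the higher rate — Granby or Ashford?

Granby

Combined standard total = 1,584,500; weights = 0.3039, 0.2259, 0.1713, 0.1423, 0.1565.
Granby: 0.3039×14.8 + 0.2259×139.6 + 0.1713×260.1 + 0.1423×178.8 + 0.1565×13.1 = 108.0870 per 1,000.
Ashford: 0.3039×16.7 + 0.2259×163.3 + 0.1713×205.1 + 0.1423×163.1 + 0.1565×12.4 = 102.2547 per 1,000.
The crude rates (101.56 vs 107.48) would put Ashford higher, but that reflects its age composition; once standardized to a common age structure, Granby has the higher underlying rate.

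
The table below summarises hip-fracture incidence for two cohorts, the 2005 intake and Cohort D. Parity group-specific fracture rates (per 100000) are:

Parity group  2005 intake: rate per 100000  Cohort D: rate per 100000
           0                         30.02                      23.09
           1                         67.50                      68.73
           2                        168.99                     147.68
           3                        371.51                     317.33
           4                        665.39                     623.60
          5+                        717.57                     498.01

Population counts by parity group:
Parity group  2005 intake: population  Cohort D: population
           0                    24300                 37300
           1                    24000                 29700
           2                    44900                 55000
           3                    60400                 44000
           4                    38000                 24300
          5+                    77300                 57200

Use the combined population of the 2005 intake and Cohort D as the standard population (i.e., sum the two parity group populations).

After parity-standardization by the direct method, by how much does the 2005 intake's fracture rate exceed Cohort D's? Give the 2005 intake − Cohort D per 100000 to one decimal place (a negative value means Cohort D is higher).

Combined standard total = 516400; weights = 0.1193, 0.1040, 0.1935, 0.2022, 0.1206, 0.2605.
The 2005 intake: 0.1193×30.02 + 0.1040×67.50 + 0.1935×168.99 + 0.2022×371.51 + 0.1206×665.39 + 0.2605×717.57 = 385.5707 per 100000.
Cohort D: 0.1193×23.09 + 0.1040×68.73 + 0.1935×147.68 + 0.2022×317.33 + 0.1206×623.60 + 0.2605×498.01 = 307.5683 per 100000.
Difference = 385.5707 − 307.5683 = 78.0024.

78.0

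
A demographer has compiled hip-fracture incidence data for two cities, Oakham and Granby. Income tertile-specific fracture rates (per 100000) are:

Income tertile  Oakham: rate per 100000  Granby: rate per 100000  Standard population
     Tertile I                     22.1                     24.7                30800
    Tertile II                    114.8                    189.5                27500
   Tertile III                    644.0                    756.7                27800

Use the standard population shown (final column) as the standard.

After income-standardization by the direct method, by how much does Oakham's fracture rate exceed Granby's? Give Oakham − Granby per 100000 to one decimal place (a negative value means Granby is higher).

-61.2

Standard total = 86100; weights = 0.3577, 0.3194, 0.3229.
Oakham: 0.3577×22.1 + 0.3194×114.8 + 0.3229×644.0 = 252.5073 per 100000.
Granby: 0.3577×24.7 + 0.3194×189.5 + 0.3229×756.7 = 313.6849 per 100000.
Difference = 252.5073 − 313.6849 = -61.1776.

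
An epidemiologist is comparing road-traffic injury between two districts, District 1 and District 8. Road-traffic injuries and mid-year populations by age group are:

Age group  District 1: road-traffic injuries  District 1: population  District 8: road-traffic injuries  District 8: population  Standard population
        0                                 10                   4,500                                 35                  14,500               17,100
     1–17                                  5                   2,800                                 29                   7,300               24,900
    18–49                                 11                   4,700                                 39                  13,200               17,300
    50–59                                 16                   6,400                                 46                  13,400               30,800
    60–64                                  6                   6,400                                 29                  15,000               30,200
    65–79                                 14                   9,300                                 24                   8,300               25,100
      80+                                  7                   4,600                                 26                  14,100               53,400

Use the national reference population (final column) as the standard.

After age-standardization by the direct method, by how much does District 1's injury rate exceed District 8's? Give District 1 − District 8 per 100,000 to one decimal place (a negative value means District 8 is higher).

-90.1

Age-specific rates per 100,000 for District 1: 222.22, 178.57, 234.04, 250.00, 93.75, 150.54, 152.17.
For District 8: 241.38, 397.26, 295.45, 343.28, 193.33, 289.16, 184.40.
Standard total = 198,800; weights = 0.0860, 0.1253, 0.0870, 0.1549, 0.1519, 0.1263, 0.2686.
District 1: 0.0860×222.22 + 0.1253×178.57 + 0.0870×234.04 + 0.1549×250.00 + 0.1519×93.75 + 0.1263×150.54 + 0.2686×152.17 = 174.7042 per 100,000.
District 8: 0.0860×241.38 + 0.1253×397.26 + 0.0870×295.45 + 0.1549×343.28 + 0.1519×193.33 + 0.1263×289.16 + 0.2686×184.40 = 264.8248 per 100,000.
Difference = 174.7042 − 264.8248 = -90.1206.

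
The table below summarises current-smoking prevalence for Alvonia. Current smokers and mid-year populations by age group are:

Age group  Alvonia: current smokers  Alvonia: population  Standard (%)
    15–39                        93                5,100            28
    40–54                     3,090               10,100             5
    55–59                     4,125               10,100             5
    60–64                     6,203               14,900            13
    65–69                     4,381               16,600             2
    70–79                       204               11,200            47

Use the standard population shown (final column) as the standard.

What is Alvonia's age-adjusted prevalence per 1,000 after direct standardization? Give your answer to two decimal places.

Age-specific rates per 1,000 for Alvonia: 18.235, 305.941, 408.416, 416.309, 263.916, 18.214.
Standard weights: 0.28, 0.05, 0.05, 0.13, 0.02, 0.47.
Standardized rate: 0.2800×18.235 + 0.0500×305.941 + 0.0500×408.416 + 0.1300×416.309 + 0.0200×263.916 + 0.4700×18.214 = 108.7829 per 1,000.

108.78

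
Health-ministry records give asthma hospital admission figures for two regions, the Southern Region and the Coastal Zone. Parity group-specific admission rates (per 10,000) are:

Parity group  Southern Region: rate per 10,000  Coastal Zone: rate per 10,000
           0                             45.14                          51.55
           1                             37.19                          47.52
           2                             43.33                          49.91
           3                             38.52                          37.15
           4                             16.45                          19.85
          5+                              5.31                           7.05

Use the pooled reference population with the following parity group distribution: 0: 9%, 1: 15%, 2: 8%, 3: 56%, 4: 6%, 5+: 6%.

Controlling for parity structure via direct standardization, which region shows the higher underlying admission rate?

Coastal Zone

Standard weights: 0.09, 0.15, 0.08, 0.56, 0.06, 0.06.
The Southern Region: 0.0900×45.14 + 0.1500×37.19 + 0.0800×43.33 + 0.5600×38.52 + 0.0600×16.45 + 0.0600×5.31 = 35.9843 per 10,000.
The Coastal Zone: 0.0900×51.55 + 0.1500×47.52 + 0.0800×49.91 + 0.5600×37.15 + 0.0600×19.85 + 0.0600×7.05 = 38.1783 per 10,000.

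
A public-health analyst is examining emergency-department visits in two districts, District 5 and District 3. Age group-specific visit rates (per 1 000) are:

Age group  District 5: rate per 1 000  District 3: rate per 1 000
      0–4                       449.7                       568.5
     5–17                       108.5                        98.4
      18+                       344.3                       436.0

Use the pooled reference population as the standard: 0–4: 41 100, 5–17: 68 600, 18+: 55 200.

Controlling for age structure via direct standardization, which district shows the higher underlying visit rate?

District 3

Standard total = 164 900; weights = 0.2492, 0.4160, 0.3347.
District 5: 0.2492×449.7 + 0.4160×108.5 + 0.3347×344.3 = 272.4750 per 1 000.
District 3: 0.2492×568.5 + 0.4160×98.4 + 0.3347×436.0 = 328.5797 per 1 000.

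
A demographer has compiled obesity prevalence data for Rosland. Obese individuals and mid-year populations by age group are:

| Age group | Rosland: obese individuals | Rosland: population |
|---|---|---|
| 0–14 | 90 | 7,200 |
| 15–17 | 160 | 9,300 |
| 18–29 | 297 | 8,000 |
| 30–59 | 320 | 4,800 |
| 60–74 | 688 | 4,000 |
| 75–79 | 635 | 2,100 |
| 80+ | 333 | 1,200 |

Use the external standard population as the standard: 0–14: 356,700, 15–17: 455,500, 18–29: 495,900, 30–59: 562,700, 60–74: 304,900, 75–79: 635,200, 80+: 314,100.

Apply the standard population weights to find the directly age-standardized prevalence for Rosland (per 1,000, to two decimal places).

127.97

Age-specific rates per 1,000 for Rosland: 12.500, 17.204, 37.125, 66.667, 172.000, 302.381, 277.500.
Standard total = 3,125,000; weights = 0.1141, 0.1458, 0.1587, 0.1801, 0.0976, 0.2033, 0.1005.
Standardized rate: 0.1141×12.500 + 0.1458×17.204 + 0.1587×37.125 + 0.1801×66.667 + 0.0976×172.000 + 0.2033×302.381 + 0.1005×277.500 = 127.9670 per 1,000.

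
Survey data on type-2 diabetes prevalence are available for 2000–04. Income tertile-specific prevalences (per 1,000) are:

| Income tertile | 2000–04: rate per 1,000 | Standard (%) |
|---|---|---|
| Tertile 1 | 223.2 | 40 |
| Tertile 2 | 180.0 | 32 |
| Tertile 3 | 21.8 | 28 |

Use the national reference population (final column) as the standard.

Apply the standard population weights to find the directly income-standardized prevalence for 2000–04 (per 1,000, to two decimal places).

Standard weights: 0.40, 0.32, 0.28.
Standardized rate: 0.4000×223.2 + 0.3200×180.0 + 0.2800×21.8 = 152.9840 per 1,000.

152.98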